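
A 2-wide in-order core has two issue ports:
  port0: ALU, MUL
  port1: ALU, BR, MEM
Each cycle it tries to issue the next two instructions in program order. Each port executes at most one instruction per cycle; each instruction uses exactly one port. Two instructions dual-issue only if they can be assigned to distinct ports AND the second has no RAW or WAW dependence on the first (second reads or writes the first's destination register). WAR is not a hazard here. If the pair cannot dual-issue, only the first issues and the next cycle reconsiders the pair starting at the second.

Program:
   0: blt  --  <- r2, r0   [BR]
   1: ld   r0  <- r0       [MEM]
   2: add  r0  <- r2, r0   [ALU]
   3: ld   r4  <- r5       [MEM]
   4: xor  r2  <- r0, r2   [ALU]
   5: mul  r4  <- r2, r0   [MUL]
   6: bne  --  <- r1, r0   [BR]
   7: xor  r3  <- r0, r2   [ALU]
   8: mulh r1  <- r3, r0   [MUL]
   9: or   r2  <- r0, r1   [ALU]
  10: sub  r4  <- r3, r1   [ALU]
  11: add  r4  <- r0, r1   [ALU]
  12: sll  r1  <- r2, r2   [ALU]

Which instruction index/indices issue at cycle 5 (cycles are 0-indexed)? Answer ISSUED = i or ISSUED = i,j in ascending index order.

0. blt @i0  | no-port BR/MEM
1. ld @i1  | RAW+WAW r0
2. add/ld @i2+i3  | dual
3. xor @i4  | RAW r2
4. mul/bne @i5+i6  | dual
5. xor @i7  | RAW r3
6. mulh @i8  | RAW r1
7. or/sub @i9+i10  | dual
8. add/sll @i11+i12  | dual

ISSUED = 7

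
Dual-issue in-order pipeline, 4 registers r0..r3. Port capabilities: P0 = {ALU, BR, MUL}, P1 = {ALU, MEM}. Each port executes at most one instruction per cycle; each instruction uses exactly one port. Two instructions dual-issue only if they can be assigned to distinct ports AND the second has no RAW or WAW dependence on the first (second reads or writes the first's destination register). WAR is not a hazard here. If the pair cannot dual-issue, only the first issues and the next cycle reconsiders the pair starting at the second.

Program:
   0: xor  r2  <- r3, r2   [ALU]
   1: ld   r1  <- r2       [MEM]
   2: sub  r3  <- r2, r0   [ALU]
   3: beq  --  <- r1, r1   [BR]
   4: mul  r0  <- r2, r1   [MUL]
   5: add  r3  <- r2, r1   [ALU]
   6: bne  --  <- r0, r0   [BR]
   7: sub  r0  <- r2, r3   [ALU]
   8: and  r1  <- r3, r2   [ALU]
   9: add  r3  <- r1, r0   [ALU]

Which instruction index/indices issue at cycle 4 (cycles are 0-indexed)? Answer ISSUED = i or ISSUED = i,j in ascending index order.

[0] i0  xor.ALU  -- RAW r2
[1] i1/i2  ld.MEM/sub.ALU  -- dual
[2] i3  beq.BR  -- no-port BR/MUL
[3] i4/i5  mul.MUL/add.ALU  -- dual
[4] i6/i7  bne.BR/sub.ALU  -- dual
[5] i8  and.ALU  -- RAW r1
[6] i9  add.ALU  -- tail

ISSUED = 6,7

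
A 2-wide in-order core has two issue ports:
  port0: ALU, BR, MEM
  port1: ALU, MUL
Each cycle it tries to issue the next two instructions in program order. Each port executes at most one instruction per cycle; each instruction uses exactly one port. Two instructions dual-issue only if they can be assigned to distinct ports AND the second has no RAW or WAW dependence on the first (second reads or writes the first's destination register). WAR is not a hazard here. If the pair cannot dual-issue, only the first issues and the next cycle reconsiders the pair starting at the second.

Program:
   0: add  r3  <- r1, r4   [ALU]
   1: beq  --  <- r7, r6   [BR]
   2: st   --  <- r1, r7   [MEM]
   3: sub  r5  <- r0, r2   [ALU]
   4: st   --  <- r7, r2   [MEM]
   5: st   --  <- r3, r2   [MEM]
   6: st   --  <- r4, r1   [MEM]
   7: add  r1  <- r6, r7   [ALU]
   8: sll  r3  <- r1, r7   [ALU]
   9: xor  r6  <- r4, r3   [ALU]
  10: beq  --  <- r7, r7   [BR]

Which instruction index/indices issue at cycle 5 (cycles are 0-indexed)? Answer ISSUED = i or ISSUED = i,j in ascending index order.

ISSUED = 8

#0 head=0: add beq i0+i1 2-wide
#1 head=2: st sub i2+i3 2-wide
#2 head=4: st i4 no-port MEM/MEM
#3 head=5: st i5 no-port MEM/MEM
#4 head=6: st add i6+i7 2-wide
#5 head=8: sll i8 RAW r3
#6 head=9: xor beq i9+i10 2-wide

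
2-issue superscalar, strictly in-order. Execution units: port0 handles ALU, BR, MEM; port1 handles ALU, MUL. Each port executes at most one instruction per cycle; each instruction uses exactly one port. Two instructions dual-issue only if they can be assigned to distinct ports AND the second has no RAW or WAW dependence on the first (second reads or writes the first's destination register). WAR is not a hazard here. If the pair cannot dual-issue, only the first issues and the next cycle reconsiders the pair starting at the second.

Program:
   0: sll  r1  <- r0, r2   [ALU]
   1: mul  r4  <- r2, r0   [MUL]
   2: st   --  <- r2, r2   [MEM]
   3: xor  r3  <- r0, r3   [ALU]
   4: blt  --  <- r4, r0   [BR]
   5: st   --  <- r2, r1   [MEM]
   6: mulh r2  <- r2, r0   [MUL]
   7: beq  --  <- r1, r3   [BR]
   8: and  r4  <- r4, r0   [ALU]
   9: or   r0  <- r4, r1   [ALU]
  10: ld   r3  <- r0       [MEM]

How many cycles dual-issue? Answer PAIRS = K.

PAIRS = 4

t=0 i0/i1:sll.ALU+mul.MUL ; 2-wide
t=1 i2/i3:st.MEM+xor.ALU ; 2-wide
t=2 i4:blt.BR ; no-port BR/MEM
t=3 i5/i6:st.MEM+mulh.MUL ; 2-wide
t=4 i7/i8:beq.BR+and.ALU ; 2-wide
t=5 i9:or.ALU ; RAW r0
t=6 i10:ld.MEM ; tail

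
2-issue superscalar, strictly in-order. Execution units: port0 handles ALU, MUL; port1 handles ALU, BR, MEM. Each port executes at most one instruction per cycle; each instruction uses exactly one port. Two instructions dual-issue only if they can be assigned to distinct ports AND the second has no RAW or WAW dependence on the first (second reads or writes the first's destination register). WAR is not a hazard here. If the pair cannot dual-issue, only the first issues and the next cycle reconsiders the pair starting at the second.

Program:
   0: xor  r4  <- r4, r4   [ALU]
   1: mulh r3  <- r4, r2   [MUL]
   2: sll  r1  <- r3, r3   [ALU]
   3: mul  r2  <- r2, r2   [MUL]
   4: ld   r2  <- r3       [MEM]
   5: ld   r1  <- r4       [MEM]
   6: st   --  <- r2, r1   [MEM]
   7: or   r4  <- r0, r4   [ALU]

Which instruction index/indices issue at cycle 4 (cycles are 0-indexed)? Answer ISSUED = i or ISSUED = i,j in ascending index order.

[0] i0  xor.ALU  -- RAW r4
[1] i1  mulh.MUL  -- RAW r3
[2] i2/i3  sll.ALU;mul.MUL  -- 2-wide
[3] i4  ld.MEM  -- no-port MEM/MEM
[4] i5  ld.MEM  -- no-port MEM/MEM
[5] i6/i7  st.MEM;or.ALU  -- 2-wide

ISSUED = 5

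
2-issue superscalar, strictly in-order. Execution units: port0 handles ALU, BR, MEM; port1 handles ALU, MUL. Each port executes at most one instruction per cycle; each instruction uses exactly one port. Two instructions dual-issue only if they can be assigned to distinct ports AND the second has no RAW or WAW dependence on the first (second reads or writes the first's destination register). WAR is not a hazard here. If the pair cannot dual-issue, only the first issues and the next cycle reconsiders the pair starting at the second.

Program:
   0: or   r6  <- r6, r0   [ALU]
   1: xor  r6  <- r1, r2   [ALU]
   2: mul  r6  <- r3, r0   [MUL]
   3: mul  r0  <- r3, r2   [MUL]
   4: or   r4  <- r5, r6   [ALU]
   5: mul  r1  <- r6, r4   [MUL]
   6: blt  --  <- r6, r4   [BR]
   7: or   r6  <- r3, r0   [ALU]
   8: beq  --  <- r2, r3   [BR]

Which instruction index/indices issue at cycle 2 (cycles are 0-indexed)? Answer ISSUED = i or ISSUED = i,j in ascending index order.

c0: i0 or.ALU  WAW r6
c1: i1 xor.ALU  WAW r6
c2: i2 mul.MUL  no-port MUL/MUL
c3: i3&i4 mul.MUL/or.ALU  2-wide
c4: i5&i6 mul.MUL/blt.BR  2-wide
c5: i7&i8 or.ALU/beq.BR  2-wide

ISSUED = 2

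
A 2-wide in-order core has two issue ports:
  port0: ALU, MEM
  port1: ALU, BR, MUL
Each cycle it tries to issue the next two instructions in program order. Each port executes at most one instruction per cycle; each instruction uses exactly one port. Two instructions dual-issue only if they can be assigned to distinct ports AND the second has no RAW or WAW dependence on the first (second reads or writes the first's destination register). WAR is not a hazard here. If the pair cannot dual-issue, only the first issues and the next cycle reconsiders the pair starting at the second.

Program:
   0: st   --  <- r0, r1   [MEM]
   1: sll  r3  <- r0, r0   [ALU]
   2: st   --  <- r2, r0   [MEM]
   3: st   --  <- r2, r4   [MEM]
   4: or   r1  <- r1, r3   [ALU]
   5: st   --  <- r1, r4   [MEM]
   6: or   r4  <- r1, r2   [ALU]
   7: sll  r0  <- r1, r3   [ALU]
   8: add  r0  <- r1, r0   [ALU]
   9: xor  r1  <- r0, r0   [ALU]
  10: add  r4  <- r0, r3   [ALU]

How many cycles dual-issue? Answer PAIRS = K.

PAIRS = 4

c0: i0/i1 st.MEM;sll.ALU  pair
c1: i2 st.MEM  no-port MEM/MEM
c2: i3/i4 st.MEM;or.ALU  pair
c3: i5/i6 st.MEM;or.ALU  pair
c4: i7 sll.ALU  RAW+WAW r0
c5: i8 add.ALU  RAW r0
c6: i9/i10 xor.ALU;add.ALU  pair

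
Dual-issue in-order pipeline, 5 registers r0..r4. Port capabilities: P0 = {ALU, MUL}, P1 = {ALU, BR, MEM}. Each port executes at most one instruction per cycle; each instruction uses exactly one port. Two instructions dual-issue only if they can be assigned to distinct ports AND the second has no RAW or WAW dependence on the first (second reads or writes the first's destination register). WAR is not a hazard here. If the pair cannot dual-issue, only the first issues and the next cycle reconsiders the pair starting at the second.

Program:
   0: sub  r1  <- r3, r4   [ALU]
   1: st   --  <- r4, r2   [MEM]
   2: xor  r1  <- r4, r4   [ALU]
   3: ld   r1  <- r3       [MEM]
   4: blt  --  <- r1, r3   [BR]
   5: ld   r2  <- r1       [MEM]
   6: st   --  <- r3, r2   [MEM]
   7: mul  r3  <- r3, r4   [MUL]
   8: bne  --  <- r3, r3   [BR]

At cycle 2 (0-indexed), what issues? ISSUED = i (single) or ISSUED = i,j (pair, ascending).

c0: i0+i1 sub.ALU st.MEM  2-wide
c1: i2 xor.ALU  WAW r1
c2: i3 ld.MEM  no-port MEM/BR
c3: i4 blt.BR  no-port BR/MEM
c4: i5 ld.MEM  no-port MEM/MEM
c5: i6+i7 st.MEM mul.MUL  2-wide
c6: i8 bne.BR  tail

ISSUED = 3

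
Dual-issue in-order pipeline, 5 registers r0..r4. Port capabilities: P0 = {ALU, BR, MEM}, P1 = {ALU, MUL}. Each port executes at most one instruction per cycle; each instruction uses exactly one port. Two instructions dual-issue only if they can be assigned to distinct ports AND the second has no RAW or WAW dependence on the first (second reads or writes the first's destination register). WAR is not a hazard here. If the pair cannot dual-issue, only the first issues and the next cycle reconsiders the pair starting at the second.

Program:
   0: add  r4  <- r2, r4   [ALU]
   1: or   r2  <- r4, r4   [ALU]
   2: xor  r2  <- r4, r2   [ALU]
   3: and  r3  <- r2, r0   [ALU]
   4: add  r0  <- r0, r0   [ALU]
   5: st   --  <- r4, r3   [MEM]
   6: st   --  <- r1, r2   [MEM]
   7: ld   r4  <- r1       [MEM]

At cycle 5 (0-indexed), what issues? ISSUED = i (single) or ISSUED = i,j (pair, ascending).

[0] i0  add.ALU  -- RAW r4
[1] i1  or.ALU  -- RAW+WAW r2
[2] i2  xor.ALU  -- RAW r2
[3] i3+i4  and.ALU;add.ALU  -- dual
[4] i5  st.MEM  -- no-port MEM/MEM
[5] i6  st.MEM  -- no-port MEM/MEM
[6] i7  ld.MEM  -- tail

ISSUED = 6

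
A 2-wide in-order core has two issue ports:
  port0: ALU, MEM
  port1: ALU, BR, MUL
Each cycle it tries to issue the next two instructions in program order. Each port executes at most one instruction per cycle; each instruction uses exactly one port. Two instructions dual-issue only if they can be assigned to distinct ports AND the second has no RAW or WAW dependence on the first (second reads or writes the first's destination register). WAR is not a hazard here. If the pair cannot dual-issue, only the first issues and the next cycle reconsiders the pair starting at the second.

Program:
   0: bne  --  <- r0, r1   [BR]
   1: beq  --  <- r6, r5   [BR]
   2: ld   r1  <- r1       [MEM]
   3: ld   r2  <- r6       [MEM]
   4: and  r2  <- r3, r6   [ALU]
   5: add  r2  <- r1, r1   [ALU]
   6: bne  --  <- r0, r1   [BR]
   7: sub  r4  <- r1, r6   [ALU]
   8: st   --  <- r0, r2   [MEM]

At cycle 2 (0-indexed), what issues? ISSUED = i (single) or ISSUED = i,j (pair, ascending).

  cy0 -> i0 (bne.BR) no-port BR/BR
  cy1 -> i1,i2 (beq.BR+ld.MEM) dual
  cy2 -> i3 (ld.MEM) WAW r2
  cy3 -> i4 (and.ALU) WAW r2
  cy4 -> i5,i6 (add.ALU+bne.BR) dual
  cy5 -> i7,i8 (sub.ALU+st.MEM) dual

ISSUED = 3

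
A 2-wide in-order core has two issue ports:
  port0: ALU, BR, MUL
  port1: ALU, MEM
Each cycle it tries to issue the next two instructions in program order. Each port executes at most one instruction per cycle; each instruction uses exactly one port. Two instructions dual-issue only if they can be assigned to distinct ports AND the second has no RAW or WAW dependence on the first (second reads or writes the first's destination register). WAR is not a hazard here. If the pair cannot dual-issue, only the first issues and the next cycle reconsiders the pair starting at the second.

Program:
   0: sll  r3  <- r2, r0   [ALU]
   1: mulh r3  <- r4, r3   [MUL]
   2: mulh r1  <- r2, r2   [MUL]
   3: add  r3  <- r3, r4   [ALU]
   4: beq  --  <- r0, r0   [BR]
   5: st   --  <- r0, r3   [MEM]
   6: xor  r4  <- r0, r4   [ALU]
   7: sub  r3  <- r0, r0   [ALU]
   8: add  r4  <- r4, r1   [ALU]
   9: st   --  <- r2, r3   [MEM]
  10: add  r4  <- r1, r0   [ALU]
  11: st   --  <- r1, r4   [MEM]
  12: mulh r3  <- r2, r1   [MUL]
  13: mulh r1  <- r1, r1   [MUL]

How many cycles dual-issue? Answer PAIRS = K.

PAIRS = 5

  cy0 -> i0 (sll.ALU) RAW+WAW r3
  cy1 -> i1 (mulh.MUL) no-port MUL/MUL
  cy2 -> i2+i3 (mulh.MUL add.ALU) pair
  cy3 -> i4+i5 (beq.BR st.MEM) pair
  cy4 -> i6+i7 (xor.ALU sub.ALU) pair
  cy5 -> i8+i9 (add.ALU st.MEM) pair
  cy6 -> i10 (add.ALU) RAW r4
  cy7 -> i11+i12 (st.MEM mulh.MUL) pair
  cy8 -> i13 (mulh.MUL) tail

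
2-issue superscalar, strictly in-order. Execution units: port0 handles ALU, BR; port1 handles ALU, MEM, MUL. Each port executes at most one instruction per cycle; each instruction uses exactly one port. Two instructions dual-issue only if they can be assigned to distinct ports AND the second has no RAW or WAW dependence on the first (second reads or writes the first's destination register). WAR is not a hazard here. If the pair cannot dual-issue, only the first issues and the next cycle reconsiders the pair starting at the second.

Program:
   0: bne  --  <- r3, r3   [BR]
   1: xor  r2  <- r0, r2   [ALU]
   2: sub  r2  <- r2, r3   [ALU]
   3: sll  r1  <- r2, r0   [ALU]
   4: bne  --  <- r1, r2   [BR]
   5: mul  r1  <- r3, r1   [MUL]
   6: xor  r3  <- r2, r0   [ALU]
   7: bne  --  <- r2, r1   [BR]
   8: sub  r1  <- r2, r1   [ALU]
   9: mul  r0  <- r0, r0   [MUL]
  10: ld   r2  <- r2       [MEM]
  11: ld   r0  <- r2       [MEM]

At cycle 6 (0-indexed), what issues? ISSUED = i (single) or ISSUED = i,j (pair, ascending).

t=0 i0&i1:bne/xor ; 2-wide
t=1 i2:sub ; RAW r2
t=2 i3:sll ; RAW r1
t=3 i4&i5:bne/mul ; 2-wide
t=4 i6&i7:xor/bne ; 2-wide
t=5 i8&i9:sub/mul ; 2-wide
t=6 i10:ld ; no-port MEM/MEM
t=7 i11:ld ; tail

ISSUED = 10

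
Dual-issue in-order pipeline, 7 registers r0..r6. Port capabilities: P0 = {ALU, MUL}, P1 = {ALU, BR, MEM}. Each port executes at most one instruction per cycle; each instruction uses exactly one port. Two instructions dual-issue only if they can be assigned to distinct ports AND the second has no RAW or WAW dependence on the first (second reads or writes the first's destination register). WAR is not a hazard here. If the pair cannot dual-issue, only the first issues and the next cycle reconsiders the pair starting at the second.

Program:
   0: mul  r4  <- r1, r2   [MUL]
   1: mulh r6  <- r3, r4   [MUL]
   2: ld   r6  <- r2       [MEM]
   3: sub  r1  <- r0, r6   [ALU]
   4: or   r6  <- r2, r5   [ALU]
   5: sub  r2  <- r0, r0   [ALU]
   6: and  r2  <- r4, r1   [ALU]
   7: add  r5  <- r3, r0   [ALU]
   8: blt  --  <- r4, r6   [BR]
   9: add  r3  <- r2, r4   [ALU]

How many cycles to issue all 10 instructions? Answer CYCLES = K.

t=0 i0:mul.MUL ; no-port MUL/MUL
t=1 i1:mulh.MUL ; WAW r6
t=2 i2:ld.MEM ; RAW r6
t=3 i3&i4:sub.ALU or.ALU ; dual
t=4 i5:sub.ALU ; WAW r2
t=5 i6&i7:and.ALU add.ALU ; dual
t=6 i8&i9:blt.BR add.ALU ; dual

CYCLES = 7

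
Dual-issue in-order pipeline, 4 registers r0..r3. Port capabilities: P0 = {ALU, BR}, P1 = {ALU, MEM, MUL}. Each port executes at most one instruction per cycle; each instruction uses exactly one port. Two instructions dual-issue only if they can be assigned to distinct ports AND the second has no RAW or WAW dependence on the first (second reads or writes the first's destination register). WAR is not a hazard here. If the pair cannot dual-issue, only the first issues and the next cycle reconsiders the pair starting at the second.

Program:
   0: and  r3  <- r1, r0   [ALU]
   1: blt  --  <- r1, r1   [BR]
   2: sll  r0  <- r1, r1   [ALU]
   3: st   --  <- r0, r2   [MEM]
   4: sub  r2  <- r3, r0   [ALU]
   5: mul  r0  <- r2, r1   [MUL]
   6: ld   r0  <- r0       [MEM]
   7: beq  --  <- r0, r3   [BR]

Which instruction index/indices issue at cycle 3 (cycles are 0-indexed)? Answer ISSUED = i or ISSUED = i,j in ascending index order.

0. and blt @i0+i1  | dual
1. sll @i2  | RAW r0
2. st sub @i3+i4  | dual
3. mul @i5  | no-port MUL/MEM
4. ld @i6  | RAW r0
5. beq @i7  | tail

ISSUED = 5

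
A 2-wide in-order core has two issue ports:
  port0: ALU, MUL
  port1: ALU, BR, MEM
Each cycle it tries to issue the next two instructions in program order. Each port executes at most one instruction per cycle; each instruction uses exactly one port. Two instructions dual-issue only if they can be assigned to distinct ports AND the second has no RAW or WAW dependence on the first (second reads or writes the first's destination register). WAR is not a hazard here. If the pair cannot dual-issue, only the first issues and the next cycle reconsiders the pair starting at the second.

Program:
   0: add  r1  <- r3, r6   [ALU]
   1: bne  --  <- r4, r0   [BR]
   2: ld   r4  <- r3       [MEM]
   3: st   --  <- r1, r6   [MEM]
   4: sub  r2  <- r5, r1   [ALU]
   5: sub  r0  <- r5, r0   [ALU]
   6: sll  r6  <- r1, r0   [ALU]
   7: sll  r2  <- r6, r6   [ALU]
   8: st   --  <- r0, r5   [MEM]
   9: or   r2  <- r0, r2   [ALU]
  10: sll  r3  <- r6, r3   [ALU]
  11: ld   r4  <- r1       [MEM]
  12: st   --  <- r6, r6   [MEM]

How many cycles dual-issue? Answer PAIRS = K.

0. add bne @i0,i1  | 2-wide
1. ld @i2  | no-port MEM/MEM
2. st sub @i3,i4  | 2-wide
3. sub @i5  | RAW r0
4. sll @i6  | RAW r6
5. sll st @i7,i8  | 2-wide
6. or sll @i9,i10  | 2-wide
7. ld @i11  | no-port MEM/MEM
8. st @i12  | tail

PAIRS = 4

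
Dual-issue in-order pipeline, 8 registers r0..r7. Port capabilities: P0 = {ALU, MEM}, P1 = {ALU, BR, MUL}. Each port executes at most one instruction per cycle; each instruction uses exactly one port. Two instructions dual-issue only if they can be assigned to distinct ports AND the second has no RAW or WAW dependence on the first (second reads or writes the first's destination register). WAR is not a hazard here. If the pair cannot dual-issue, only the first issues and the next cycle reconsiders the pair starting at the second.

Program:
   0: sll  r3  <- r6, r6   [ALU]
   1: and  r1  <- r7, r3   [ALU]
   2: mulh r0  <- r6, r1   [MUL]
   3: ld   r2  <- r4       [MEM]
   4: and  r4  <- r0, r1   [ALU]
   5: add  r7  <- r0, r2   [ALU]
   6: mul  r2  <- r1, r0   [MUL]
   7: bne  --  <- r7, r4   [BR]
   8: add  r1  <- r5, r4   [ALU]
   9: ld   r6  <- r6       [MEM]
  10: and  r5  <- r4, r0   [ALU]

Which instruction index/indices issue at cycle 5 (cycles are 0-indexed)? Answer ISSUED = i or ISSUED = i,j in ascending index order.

ISSUED = 7,8

t=0 i0:sll ; RAW r3
t=1 i1:and ; RAW r1
t=2 i2,i3:mulh;ld ; pair
t=3 i4,i5:and;add ; pair
t=4 i6:mul ; no-port MUL/BR
t=5 i7,i8:bne;add ; pair
t=6 i9,i10:ld;and ; pair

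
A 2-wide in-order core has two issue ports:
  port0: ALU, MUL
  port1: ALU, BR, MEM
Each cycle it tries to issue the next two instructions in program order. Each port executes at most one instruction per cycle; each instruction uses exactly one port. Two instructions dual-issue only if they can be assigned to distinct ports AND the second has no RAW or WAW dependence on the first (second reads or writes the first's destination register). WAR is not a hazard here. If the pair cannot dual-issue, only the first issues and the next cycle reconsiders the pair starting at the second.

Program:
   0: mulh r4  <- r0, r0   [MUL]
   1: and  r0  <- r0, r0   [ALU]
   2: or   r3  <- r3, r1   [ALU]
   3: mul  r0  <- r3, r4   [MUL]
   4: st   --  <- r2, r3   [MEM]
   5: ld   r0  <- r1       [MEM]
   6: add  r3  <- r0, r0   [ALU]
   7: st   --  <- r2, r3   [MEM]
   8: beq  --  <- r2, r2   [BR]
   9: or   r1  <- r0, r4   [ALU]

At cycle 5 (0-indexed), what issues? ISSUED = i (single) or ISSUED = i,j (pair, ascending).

ISSUED = 7

0. mulh+and @i0,i1  | pair
1. or @i2  | RAW r3
2. mul+st @i3,i4  | pair
3. ld @i5  | RAW r0
4. add @i6  | RAW r3
5. st @i7  | no-port MEM/BR
6. beq+or @i8,i9  | pair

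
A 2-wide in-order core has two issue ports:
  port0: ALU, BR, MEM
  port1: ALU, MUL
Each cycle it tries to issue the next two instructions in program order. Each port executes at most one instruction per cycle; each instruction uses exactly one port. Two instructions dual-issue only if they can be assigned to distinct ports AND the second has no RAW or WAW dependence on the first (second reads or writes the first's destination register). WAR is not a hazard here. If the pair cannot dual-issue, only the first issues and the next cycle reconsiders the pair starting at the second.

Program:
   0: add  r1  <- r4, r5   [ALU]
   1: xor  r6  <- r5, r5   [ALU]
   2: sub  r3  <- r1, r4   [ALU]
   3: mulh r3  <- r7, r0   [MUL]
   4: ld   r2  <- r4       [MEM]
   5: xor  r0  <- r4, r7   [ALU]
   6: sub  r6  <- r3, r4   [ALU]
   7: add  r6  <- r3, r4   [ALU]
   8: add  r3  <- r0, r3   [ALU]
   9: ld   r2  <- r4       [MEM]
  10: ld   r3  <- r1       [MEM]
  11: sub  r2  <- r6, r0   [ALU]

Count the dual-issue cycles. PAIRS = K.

PAIRS = 5

#0 head=0: add+xor i0&i1 2-wide
#1 head=2: sub i2 WAW r3
#2 head=3: mulh+ld i3&i4 2-wide
#3 head=5: xor+sub i5&i6 2-wide
#4 head=7: add+add i7&i8 2-wide
#5 head=9: ld i9 no-port MEM/MEM
#6 head=10: ld+sub i10&i11 2-wide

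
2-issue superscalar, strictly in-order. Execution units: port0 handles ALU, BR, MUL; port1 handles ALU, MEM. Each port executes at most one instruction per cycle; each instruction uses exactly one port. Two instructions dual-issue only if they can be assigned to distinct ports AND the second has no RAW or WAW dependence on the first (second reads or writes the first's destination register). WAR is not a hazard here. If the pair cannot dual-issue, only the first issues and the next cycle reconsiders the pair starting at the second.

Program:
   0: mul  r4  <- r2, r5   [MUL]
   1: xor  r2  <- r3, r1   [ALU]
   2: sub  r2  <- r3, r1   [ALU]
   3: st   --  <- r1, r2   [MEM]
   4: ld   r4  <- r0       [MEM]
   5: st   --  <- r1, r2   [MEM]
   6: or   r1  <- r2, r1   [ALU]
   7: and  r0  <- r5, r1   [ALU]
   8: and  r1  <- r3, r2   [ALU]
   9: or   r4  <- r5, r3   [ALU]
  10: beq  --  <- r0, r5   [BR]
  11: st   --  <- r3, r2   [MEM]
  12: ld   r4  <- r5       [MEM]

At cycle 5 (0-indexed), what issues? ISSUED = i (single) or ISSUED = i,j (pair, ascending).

ISSUED = 7,8

c0: i0+i1 mul;xor  2-wide
c1: i2 sub  RAW r2
c2: i3 st  no-port MEM/MEM
c3: i4 ld  no-port MEM/MEM
c4: i5+i6 st;or  2-wide
c5: i7+i8 and;and  2-wide
c6: i9+i10 or;beq  2-wide
c7: i11 st  no-port MEM/MEM
c8: i12 ld  tail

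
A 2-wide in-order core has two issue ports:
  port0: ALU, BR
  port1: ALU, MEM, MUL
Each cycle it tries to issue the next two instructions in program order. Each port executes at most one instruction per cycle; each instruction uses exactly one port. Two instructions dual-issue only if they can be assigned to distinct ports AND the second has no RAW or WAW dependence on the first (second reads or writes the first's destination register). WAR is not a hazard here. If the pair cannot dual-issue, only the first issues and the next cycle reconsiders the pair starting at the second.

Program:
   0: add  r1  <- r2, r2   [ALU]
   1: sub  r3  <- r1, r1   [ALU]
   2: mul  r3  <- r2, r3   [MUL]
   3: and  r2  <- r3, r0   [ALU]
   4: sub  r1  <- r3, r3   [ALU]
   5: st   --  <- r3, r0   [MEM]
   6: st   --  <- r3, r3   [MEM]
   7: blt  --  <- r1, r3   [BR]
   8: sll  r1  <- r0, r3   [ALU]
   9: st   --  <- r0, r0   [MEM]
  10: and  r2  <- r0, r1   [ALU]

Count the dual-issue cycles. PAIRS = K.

0. add.ALU @i0  | RAW r1
1. sub.ALU @i1  | RAW+WAW r3
2. mul.MUL @i2  | RAW r3
3. and.ALU/sub.ALU @i3&i4  | pair
4. st.MEM @i5  | no-port MEM/MEM
5. st.MEM/blt.BR @i6&i7  | pair
6. sll.ALU/st.MEM @i8&i9  | pair
7. and.ALU @i10  | tail

PAIRS = 3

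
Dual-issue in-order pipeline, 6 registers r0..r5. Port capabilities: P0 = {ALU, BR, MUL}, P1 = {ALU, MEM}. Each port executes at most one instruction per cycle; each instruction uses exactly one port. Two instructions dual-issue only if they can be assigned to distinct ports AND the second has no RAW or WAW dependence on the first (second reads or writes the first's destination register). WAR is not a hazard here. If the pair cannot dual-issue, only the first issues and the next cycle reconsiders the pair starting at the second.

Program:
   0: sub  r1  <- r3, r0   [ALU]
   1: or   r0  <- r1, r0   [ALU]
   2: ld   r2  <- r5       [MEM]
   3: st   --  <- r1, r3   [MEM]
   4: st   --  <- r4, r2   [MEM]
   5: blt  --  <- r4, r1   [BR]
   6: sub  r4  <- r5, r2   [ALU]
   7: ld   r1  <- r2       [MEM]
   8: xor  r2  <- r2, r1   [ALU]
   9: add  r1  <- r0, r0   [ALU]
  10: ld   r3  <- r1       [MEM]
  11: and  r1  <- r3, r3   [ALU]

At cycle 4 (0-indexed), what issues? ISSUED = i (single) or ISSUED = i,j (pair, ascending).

  cy0 -> i0 (sub) RAW r1
  cy1 -> i1/i2 (or/ld) pair
  cy2 -> i3 (st) no-port MEM/MEM
  cy3 -> i4/i5 (st/blt) pair
  cy4 -> i6/i7 (sub/ld) pair
  cy5 -> i8/i9 (xor/add) pair
  cy6 -> i10 (ld) RAW r3
  cy7 -> i11 (and) tail

ISSUED = 6,7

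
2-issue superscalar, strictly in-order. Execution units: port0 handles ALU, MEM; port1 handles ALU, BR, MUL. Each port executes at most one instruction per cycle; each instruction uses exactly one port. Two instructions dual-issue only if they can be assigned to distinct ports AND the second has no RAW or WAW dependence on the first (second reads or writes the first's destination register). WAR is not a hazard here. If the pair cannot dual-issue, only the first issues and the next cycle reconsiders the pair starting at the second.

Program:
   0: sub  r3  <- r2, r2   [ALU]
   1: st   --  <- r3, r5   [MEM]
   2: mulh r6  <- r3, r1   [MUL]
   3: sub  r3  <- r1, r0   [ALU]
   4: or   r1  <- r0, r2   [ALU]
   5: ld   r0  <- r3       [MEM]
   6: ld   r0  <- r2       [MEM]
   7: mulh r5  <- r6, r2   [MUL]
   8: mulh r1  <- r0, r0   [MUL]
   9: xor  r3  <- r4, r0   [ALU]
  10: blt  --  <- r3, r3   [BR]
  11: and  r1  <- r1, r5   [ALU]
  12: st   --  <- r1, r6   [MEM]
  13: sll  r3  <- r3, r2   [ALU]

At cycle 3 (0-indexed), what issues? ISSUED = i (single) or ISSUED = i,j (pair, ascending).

ISSUED = 5

c0: i0 sub.ALU  RAW r3
c1: i1&i2 st.MEM/mulh.MUL  pair
c2: i3&i4 sub.ALU/or.ALU  pair
c3: i5 ld.MEM  no-port MEM/MEM
c4: i6&i7 ld.MEM/mulh.MUL  pair
c5: i8&i9 mulh.MUL/xor.ALU  pair
c6: i10&i11 blt.BR/and.ALU  pair
c7: i12&i13 st.MEM/sll.ALU  pair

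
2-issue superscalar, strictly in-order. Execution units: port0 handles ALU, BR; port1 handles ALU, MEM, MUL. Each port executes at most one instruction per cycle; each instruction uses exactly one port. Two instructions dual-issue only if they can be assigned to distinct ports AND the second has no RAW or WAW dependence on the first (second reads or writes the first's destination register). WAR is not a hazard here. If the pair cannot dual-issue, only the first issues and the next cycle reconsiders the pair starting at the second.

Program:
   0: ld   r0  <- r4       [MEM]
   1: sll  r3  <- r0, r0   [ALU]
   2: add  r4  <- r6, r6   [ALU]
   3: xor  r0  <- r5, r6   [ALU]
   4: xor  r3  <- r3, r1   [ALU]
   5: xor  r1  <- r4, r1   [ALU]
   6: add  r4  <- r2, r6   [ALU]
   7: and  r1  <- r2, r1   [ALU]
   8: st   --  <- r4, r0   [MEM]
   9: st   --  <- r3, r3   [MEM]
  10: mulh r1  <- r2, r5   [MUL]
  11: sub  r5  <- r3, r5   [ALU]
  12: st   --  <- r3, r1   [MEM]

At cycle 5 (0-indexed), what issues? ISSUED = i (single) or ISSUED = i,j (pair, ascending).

ISSUED = 9

0. ld.MEM @i0  | RAW r0
1. sll.ALU add.ALU @i1/i2  | dual
2. xor.ALU xor.ALU @i3/i4  | dual
3. xor.ALU add.ALU @i5/i6  | dual
4. and.ALU st.MEM @i7/i8  | dual
5. st.MEM @i9  | no-port MEM/MUL
6. mulh.MUL sub.ALU @i10/i11  | dual
7. st.MEM @i12  | tail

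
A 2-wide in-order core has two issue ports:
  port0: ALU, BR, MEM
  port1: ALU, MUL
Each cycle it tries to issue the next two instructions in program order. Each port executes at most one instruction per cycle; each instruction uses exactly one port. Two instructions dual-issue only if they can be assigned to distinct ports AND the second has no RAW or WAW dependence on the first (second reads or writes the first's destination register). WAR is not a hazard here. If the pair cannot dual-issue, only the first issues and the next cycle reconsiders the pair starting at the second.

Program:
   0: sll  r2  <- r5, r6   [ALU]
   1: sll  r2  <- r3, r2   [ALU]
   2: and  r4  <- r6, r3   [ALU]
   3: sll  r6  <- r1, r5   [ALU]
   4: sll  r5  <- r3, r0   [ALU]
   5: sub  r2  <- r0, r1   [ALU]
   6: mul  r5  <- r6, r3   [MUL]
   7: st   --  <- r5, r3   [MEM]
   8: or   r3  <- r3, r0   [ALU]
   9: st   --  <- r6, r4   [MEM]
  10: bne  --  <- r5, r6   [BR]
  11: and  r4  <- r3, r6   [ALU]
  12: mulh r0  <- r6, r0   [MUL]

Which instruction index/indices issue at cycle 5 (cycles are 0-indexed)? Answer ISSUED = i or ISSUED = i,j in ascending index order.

ISSUED = 9

#0 head=0: sll i0 RAW+WAW r2
#1 head=1: sll and i1,i2 2-wide
#2 head=3: sll sll i3,i4 2-wide
#3 head=5: sub mul i5,i6 2-wide
#4 head=7: st or i7,i8 2-wide
#5 head=9: st i9 no-port MEM/BR
#6 head=10: bne and i10,i11 2-wide
#7 head=12: mulh i12 tail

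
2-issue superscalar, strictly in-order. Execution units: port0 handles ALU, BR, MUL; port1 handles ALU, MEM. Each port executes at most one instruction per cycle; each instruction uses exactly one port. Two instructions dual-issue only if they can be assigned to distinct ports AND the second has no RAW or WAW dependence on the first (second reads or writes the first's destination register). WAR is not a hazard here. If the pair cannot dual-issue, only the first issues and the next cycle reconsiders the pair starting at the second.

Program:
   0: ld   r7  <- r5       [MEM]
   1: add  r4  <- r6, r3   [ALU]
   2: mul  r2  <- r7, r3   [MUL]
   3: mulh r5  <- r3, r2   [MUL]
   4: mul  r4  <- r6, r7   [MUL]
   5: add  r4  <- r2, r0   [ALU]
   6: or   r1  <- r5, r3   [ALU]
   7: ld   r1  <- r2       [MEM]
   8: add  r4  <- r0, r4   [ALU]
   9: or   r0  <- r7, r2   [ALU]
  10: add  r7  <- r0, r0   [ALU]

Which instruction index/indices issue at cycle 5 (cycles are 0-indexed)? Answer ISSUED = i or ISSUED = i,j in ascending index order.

ISSUED = 7,8

[0] i0+i1  ld/add  -- 2-wide
[1] i2  mul  -- no-port MUL/MUL
[2] i3  mulh  -- no-port MUL/MUL
[3] i4  mul  -- WAW r4
[4] i5+i6  add/or  -- 2-wide
[5] i7+i8  ld/add  -- 2-wide
[6] i9  or  -- RAW r0
[7] i10  add  -- tail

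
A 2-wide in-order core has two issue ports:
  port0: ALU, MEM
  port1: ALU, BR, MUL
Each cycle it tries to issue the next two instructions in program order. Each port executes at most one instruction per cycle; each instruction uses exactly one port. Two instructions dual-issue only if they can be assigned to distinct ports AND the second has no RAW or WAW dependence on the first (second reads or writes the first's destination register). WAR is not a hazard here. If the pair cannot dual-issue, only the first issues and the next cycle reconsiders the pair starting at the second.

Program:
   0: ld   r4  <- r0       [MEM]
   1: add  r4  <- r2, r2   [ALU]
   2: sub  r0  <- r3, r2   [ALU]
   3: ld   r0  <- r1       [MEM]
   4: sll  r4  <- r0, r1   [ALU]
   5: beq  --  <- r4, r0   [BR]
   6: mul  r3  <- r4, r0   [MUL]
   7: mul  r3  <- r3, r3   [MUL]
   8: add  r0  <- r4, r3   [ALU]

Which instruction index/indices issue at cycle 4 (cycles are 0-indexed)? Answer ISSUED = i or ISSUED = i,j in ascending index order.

[0] i0  ld.MEM  -- WAW r4
[1] i1&i2  add.ALU/sub.ALU  -- 2-wide
[2] i3  ld.MEM  -- RAW r0
[3] i4  sll.ALU  -- RAW r4
[4] i5  beq.BR  -- no-port BR/MUL
[5] i6  mul.MUL  -- no-port MUL/MUL
[6] i7  mul.MUL  -- RAW r3
[7] i8  add.ALU  -- tail

ISSUED = 5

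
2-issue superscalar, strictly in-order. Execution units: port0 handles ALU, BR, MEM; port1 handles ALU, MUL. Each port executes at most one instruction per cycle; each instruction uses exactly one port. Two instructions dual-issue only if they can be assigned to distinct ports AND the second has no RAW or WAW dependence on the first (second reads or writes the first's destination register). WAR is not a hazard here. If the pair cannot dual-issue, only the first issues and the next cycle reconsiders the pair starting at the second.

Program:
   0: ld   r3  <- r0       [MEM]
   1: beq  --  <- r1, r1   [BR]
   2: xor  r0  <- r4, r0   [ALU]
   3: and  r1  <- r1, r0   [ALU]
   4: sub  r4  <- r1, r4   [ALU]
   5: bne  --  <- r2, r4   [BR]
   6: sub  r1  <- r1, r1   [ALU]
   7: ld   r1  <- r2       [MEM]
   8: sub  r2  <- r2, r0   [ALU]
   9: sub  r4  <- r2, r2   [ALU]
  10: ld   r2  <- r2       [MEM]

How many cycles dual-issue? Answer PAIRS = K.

t=0 i0:ld.MEM ; no-port MEM/BR
t=1 i1,i2:beq.BR;xor.ALU ; dual
t=2 i3:and.ALU ; RAW r1
t=3 i4:sub.ALU ; RAW r4
t=4 i5,i6:bne.BR;sub.ALU ; dual
t=5 i7,i8:ld.MEM;sub.ALU ; dual
t=6 i9,i10:sub.ALU;ld.MEM ; dual

PAIRS = 4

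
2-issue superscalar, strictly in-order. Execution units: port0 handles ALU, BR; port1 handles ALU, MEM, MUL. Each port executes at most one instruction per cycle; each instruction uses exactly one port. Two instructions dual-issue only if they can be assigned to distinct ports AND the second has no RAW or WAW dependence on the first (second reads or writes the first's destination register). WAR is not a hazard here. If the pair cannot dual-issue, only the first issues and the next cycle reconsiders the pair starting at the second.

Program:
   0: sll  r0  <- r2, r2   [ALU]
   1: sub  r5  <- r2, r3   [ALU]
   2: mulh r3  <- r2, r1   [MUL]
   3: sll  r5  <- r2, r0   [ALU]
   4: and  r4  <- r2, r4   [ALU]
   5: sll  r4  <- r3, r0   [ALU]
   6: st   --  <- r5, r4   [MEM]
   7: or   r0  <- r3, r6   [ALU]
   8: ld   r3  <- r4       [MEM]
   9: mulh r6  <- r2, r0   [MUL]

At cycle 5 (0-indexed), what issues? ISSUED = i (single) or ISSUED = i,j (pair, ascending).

  cy0 -> i0,i1 (sll.ALU/sub.ALU) dual
  cy1 -> i2,i3 (mulh.MUL/sll.ALU) dual
  cy2 -> i4 (and.ALU) WAW r4
  cy3 -> i5 (sll.ALU) RAW r4
  cy4 -> i6,i7 (st.MEM/or.ALU) dual
  cy5 -> i8 (ld.MEM) no-port MEM/MUL
  cy6 -> i9 (mulh.MUL) tail

ISSUED = 8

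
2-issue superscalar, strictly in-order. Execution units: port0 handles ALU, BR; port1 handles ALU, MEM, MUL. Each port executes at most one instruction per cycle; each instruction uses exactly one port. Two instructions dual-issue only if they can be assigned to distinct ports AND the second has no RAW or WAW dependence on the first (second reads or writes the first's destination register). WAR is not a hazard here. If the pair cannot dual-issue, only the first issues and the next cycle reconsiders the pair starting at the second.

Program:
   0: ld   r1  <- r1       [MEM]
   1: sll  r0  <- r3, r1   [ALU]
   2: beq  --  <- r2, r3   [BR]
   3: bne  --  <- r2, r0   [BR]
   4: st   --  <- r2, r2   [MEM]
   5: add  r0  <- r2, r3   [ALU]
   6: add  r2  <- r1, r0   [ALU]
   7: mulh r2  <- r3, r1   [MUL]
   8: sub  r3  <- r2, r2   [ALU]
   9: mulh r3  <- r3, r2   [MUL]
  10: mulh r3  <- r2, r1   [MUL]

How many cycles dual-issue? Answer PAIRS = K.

PAIRS = 2

  cy0 -> i0 (ld) RAW r1
  cy1 -> i1,i2 (sll;beq) pair
  cy2 -> i3,i4 (bne;st) pair
  cy3 -> i5 (add) RAW r0
  cy4 -> i6 (add) WAW r2
  cy5 -> i7 (mulh) RAW r2
  cy6 -> i8 (sub) RAW+WAW r3
  cy7 -> i9 (mulh) no-port MUL/MUL
  cy8 -> i10 (mulh) tail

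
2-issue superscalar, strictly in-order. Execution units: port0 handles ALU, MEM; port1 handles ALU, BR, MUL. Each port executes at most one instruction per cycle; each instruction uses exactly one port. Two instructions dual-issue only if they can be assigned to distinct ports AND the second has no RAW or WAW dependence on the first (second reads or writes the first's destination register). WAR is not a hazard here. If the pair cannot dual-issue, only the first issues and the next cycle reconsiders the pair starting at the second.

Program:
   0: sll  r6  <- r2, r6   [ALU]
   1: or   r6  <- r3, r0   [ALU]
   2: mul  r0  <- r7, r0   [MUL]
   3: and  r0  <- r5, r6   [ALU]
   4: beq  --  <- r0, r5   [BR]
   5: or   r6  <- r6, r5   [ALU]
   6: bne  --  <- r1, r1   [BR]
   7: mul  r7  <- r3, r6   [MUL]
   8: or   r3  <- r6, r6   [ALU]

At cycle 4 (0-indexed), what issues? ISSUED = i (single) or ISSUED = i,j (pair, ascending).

#0 head=0: sll i0 WAW r6
#1 head=1: or+mul i1&i2 2-wide
#2 head=3: and i3 RAW r0
#3 head=4: beq+or i4&i5 2-wide
#4 head=6: bne i6 no-port BR/MUL
#5 head=7: mul+or i7&i8 2-wide

ISSUED = 6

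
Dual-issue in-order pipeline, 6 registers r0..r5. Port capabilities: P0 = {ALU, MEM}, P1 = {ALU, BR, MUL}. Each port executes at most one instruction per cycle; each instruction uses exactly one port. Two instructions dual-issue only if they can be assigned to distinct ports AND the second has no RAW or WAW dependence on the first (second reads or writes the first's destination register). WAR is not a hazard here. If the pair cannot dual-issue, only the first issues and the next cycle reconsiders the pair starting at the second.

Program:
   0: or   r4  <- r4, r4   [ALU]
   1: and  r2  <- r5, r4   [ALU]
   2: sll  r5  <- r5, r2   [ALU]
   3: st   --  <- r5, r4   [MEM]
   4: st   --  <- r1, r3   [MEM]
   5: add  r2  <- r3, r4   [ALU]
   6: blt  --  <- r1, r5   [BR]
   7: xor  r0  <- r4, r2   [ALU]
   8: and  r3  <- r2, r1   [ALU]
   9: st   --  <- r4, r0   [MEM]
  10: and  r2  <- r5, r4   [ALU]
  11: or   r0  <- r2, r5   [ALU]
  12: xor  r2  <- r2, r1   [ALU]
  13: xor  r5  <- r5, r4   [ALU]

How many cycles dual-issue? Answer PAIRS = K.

  cy0 -> i0 (or) RAW r4
  cy1 -> i1 (and) RAW r2
  cy2 -> i2 (sll) RAW r5
  cy3 -> i3 (st) no-port MEM/MEM
  cy4 -> i4+i5 (st add) pair
  cy5 -> i6+i7 (blt xor) pair
  cy6 -> i8+i9 (and st) pair
  cy7 -> i10 (and) RAW r2
  cy8 -> i11+i12 (or xor) pair
  cy9 -> i13 (xor) tail

PAIRS = 4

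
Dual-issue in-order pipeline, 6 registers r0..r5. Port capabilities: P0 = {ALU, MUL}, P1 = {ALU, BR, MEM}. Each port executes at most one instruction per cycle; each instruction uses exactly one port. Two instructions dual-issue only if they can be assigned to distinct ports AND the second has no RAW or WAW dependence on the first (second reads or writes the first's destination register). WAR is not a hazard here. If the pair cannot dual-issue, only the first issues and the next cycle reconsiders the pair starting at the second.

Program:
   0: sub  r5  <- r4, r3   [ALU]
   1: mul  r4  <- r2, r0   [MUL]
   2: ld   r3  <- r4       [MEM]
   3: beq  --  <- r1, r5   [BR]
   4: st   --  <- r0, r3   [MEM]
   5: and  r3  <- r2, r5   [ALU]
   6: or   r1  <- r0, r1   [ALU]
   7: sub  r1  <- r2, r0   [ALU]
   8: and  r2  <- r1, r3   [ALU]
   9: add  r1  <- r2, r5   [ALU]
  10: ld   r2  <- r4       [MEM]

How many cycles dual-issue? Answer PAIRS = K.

PAIRS = 3

t=0 i0+i1:sub.ALU;mul.MUL ; 2-wide
t=1 i2:ld.MEM ; no-port MEM/BR
t=2 i3:beq.BR ; no-port BR/MEM
t=3 i4+i5:st.MEM;and.ALU ; 2-wide
t=4 i6:or.ALU ; WAW r1
t=5 i7:sub.ALU ; RAW r1
t=6 i8:and.ALU ; RAW r2
t=7 i9+i10:add.ALU;ld.MEM ; 2-wide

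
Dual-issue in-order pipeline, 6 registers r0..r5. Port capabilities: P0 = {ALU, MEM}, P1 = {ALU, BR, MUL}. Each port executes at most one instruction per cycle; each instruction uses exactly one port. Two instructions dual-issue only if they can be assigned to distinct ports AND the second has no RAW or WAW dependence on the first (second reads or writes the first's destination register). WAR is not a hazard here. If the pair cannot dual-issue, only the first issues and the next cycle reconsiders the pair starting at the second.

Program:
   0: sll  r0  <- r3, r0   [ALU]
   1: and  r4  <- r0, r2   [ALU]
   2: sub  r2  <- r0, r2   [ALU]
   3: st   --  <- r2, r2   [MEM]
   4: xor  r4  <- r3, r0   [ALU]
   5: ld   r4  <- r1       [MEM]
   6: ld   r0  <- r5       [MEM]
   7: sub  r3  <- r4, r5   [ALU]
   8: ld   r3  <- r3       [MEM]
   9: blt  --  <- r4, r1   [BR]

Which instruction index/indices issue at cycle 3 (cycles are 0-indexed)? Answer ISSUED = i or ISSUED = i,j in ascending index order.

ISSUED = 5

  cy0 -> i0 (sll) RAW r0
  cy1 -> i1/i2 (and sub) 2-wide
  cy2 -> i3/i4 (st xor) 2-wide
  cy3 -> i5 (ld) no-port MEM/MEM
  cy4 -> i6/i7 (ld sub) 2-wide
  cy5 -> i8/i9 (ld blt) 2-wide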